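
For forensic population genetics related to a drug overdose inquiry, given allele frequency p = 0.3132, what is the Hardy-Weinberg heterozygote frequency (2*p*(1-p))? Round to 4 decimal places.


Hardy-Weinberg heterozygote frequency:
q = 1 - p = 1 - 0.3132 = 0.6868
2pq = 2 * 0.3132 * 0.6868 = 0.4302

0.4302


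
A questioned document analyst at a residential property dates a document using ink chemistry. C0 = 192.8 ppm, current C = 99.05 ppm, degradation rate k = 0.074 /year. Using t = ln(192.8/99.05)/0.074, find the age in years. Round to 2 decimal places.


Document age estimation:
C0/C = 192.8 / 99.05 = 1.946492
ln(C0/C) = 0.666029
t = 0.666029 / 0.074 = 9.00 years

9.00


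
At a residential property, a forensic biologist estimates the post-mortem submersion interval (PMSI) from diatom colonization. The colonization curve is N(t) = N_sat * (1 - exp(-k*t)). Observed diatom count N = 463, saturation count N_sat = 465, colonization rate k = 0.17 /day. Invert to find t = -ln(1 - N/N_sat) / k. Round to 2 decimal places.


PMSI from diatom colonization curve:
N / N_sat = 463 / 465 = 0.995699
1 - N/N_sat = 0.004301
ln(1 - N/N_sat) = -5.448908
t = -ln(1 - N/N_sat) / k = -(-5.448908) / 0.17 = 32.05 days

32.05


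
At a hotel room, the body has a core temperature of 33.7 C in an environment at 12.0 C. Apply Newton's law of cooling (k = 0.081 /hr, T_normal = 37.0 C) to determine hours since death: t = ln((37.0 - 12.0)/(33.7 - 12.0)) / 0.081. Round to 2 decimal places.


Using Newton's law of cooling:
t = ln((T_normal - T_ambient) / (T_body - T_ambient)) / k
T_normal - T_ambient = 25.0
T_body - T_ambient = 21.7
Ratio = 1.152074
ln(ratio) = 0.141564
t = 0.141564 / 0.081 = 1.75 hours

1.75


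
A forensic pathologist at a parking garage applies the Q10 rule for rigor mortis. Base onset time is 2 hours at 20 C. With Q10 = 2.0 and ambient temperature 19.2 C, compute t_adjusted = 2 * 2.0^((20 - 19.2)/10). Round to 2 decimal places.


Rigor mortis time adjustment:
Exponent = (T_ref - T_actual) / 10 = (20 - 19.2) / 10 = 0.08
Q10 factor = 2.0^0.08 = 1.05702
t_adjusted = 2 * 1.05702 = 2.11 hours

2.11


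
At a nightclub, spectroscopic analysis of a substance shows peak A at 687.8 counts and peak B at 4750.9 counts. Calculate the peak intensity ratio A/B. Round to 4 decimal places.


Spectral peak ratio:
Peak A = 687.8 counts
Peak B = 4750.9 counts
Ratio = 687.8 / 4750.9 = 0.1448

0.1448


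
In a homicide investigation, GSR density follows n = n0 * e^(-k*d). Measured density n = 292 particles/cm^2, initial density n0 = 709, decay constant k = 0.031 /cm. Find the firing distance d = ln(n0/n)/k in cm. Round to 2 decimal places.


GSR distance calculation:
n0/n = 709 / 292 = 2.428082
ln(n0/n) = 0.887102
d = 0.887102 / 0.031 = 28.62 cm

28.62


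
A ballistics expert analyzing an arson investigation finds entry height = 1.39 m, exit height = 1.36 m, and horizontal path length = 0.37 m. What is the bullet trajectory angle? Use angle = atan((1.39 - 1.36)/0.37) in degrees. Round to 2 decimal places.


Bullet trajectory angle:
Height difference = 1.39 - 1.36 = 0.03 m
angle = atan(0.03 / 0.37)
angle = atan(0.081081)
angle = 4.64 degrees

4.64


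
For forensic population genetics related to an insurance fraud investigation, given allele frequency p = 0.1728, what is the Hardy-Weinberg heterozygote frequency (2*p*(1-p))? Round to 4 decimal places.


Hardy-Weinberg heterozygote frequency:
q = 1 - p = 1 - 0.1728 = 0.8272
2pq = 2 * 0.1728 * 0.8272 = 0.2859

0.2859


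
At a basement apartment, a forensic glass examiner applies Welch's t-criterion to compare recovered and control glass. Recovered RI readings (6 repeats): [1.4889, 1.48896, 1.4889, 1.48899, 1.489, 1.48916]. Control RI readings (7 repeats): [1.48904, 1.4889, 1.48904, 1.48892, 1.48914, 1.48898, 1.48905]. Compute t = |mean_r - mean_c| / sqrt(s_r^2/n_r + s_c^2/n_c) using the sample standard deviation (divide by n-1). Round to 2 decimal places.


Welch's t-criterion for glass RI comparison:
Recovered mean = sum / n_r = 8.93391 / 6 = 1.488985
Control mean = sum / n_c = 10.42307 / 7 = 1.48901
Recovered sample variance s_r^2 = 9.19e-09
Control sample variance s_c^2 = 6.9e-09
Welch SE (unpooled) = sqrt(s_r^2/n_r + s_c^2/n_c) = sqrt(1.53167e-09 + 9.85714e-10) = sqrt(2.51738e-09) = 5.01735e-05
|mean_r - mean_c| = 2.5e-05
t = 2.5e-05 / 5.01735e-05 = 0.50

0.50


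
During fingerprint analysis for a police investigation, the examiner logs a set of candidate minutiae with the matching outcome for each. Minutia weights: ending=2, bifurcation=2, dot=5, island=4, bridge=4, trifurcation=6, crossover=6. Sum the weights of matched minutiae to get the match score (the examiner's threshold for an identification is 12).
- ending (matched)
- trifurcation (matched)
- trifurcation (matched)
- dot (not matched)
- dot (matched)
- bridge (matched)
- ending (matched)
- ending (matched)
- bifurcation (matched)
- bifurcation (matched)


Weighted minutiae match score:
  ending: matched, +2 (running total 2)
  trifurcation: matched, +6 (running total 8)
  trifurcation: matched, +6 (running total 14)
  dot: not matched, +0
  dot: matched, +5 (running total 19)
  bridge: matched, +4 (running total 23)
  ending: matched, +2 (running total 25)
  ending: matched, +2 (running total 27)
  bifurcation: matched, +2 (running total 29)
  bifurcation: matched, +2 (running total 31)
Total score = 31
Threshold = 12; verdict = identification

31


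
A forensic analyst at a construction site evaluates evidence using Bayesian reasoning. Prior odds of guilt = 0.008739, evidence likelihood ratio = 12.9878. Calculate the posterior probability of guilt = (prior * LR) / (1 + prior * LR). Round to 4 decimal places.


Bayesian evidence evaluation:
Posterior odds = prior_odds * LR = 0.008739 * 12.9878 = 0.1135004
Posterior probability = posterior_odds / (1 + posterior_odds)
= 0.1135004 / (1 + 0.1135004)
= 0.1135004 / 1.1135004
= 0.1019

0.1019


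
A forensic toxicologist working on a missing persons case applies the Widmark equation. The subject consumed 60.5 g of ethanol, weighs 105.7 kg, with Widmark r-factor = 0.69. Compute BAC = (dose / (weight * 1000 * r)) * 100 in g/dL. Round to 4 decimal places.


Applying the Widmark formula:
BAC = (dose_g / (body_wt * 1000 * r)) * 100
Denominator = 105.7 * 1000 * 0.69 = 72933
BAC = (60.5 / 72933) * 100
BAC = 0.0830 g/dL

0.0830


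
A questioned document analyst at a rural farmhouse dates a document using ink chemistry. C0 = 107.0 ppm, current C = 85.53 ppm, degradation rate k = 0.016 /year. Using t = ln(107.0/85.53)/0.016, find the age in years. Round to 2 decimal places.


Document age estimation:
C0/C = 107.0 / 85.53 = 1.251023
ln(C0/C) = 0.223962
t = 0.223962 / 0.016 = 14.00 years

14.00


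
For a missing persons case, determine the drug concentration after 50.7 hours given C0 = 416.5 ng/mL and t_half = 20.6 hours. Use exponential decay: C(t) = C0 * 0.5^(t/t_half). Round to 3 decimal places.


Drug concentration decay:
Number of half-lives = t / t_half = 50.7 / 20.6 = 2.461165
Decay factor = 0.5^2.461165 = 0.18159986
C(t) = 416.5 * 0.18159986 = 75.636 ng/mL

75.636


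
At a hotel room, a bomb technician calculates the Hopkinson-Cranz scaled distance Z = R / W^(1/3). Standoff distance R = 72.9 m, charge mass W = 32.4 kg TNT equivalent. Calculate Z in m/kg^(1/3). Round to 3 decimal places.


Scaled distance calculation:
W^(1/3) = 32.4^(1/3) = 3.187976
Z = R / W^(1/3) = 72.9 / 3.187976
Z = 22.867 m/kg^(1/3)

22.867


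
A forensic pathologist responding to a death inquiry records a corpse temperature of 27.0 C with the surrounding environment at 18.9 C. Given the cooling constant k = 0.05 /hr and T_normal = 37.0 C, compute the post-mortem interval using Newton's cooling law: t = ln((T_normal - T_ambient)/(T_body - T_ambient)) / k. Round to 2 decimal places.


Using Newton's law of cooling:
t = ln((T_normal - T_ambient) / (T_body - T_ambient)) / k
T_normal - T_ambient = 18.1
T_body - T_ambient = 8.1
Ratio = 2.234568
ln(ratio) = 0.804048
t = 0.804048 / 0.05 = 16.08 hours

16.08


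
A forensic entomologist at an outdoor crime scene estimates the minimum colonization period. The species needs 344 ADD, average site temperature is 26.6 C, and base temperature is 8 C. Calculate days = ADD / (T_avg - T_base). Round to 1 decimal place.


Insect development time:
Effective temperature = avg_temp - T_base = 26.6 - 8 = 18.6 C
Days = ADD / effective_temp = 344 / 18.6 = 18.5 days

18.5


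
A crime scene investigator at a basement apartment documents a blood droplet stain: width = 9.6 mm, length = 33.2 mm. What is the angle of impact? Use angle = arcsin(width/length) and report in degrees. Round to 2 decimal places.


Blood spatter impact angle calculation:
width / length = 9.6 / 33.2 = 0.289157
angle = arcsin(0.289157)
angle = 16.81 degrees

16.81


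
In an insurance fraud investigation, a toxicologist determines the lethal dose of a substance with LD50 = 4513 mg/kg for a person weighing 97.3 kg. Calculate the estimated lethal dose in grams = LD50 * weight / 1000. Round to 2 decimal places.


Lethal dose calculation:
Lethal dose = LD50 * body_weight / 1000
= 4513 * 97.3 / 1000
= 439114.9 / 1000
= 439.11 g

439.11


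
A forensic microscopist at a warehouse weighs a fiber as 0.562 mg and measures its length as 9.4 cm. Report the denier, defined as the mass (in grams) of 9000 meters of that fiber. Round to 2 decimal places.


Denier calculation:
Mass in grams = 0.562 mg / 1000 = 0.000562 g
Length in meters = 9.4 cm / 100 = 0.094 m
Linear density = mass / length = 0.000562 / 0.094 = 0.00597872 g/m
Denier = (g/m) * 9000 = 0.00597872 * 9000 = 53.81

53.81


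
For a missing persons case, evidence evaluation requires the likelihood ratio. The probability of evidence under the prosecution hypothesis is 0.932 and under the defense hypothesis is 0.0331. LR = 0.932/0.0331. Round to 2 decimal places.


Likelihood ratio calculation:
LR = P(E|Hp) / P(E|Hd)
LR = 0.932 / 0.0331
LR = 28.16

28.16


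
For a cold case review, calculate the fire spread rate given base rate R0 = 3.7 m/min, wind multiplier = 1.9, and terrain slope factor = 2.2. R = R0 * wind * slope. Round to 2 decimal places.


Fire spread rate calculation:
R = R0 * wind_factor * slope_factor
= 3.7 * 1.9 * 2.2
= 7.03 * 2.2
= 15.47 m/min

15.47


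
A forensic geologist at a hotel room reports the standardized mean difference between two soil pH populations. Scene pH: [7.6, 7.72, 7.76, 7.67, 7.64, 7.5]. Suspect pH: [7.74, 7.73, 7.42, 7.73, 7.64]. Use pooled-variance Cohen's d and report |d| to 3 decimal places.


Pooled-variance Cohen's d for soil pH comparison:
Scene mean = 45.89 / 6 = 7.648333
Suspect mean = 38.26 / 5 = 7.652
Scene sample variance s_s^2 = 0.008497
Suspect sample variance s_c^2 = 0.01847
Pooled variance = ((n_s-1)*s_s^2 + (n_c-1)*s_c^2) / (n_s + n_c - 2) = 0.012929
Pooled SD = sqrt(0.012929) = 0.113706
Mean difference = -0.003667
|d| = |-0.003667| / 0.113706 = 0.032

0.032


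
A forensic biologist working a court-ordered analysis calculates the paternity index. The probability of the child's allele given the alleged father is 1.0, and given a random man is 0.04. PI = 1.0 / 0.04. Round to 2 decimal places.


Paternity Index calculation:
PI = P(allele|father) / P(allele|random)
PI = 1.0 / 0.04
PI = 25.00

25.00


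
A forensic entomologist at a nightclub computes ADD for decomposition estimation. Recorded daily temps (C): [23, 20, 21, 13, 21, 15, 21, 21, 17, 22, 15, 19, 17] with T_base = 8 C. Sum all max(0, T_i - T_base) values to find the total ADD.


Computing ADD day by day:
Day 1: max(0, 23 - 8) = 15
Day 2: max(0, 20 - 8) = 12
Day 3: max(0, 21 - 8) = 13
Day 4: max(0, 13 - 8) = 5
Day 5: max(0, 21 - 8) = 13
Day 6: max(0, 15 - 8) = 7
Day 7: max(0, 21 - 8) = 13
Day 8: max(0, 21 - 8) = 13
Day 9: max(0, 17 - 8) = 9
Day 10: max(0, 22 - 8) = 14
Day 11: max(0, 15 - 8) = 7
Day 12: max(0, 19 - 8) = 11
Day 13: max(0, 17 - 8) = 9
Total ADD = 141

141


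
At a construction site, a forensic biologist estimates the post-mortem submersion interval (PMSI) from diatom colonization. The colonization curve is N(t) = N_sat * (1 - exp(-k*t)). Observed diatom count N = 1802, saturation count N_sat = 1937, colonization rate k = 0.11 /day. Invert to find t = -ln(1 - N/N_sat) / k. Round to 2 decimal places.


PMSI from diatom colonization curve:
N / N_sat = 1802 / 1937 = 0.930305
1 - N/N_sat = 0.069695
ln(1 - N/N_sat) = -2.663627
t = -ln(1 - N/N_sat) / k = -(-2.663627) / 0.11 = 24.21 days

24.21


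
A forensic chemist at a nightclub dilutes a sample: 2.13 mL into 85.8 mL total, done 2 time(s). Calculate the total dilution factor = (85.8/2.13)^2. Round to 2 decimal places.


Dilution factor calculation:
Single dilution = V_total / V_sample = 85.8 / 2.13 ≈ 40.28169
Number of dilutions = 2
Total DF = (85.8 / 2.13)^2 (full precision, rounded at the end) = 1622.61

1622.61


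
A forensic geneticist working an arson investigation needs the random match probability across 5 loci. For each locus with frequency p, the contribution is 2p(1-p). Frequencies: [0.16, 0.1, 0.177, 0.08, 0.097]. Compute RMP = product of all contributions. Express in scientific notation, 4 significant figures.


Computing RMP for 5 loci:
Locus 1: 2 * 0.16 * 0.84 = 0.2688
Locus 2: 2 * 0.1 * 0.9 = 0.18
Locus 3: 2 * 0.177 * 0.823 = 0.291342
Locus 4: 2 * 0.08 * 0.92 = 0.1472
Locus 5: 2 * 0.097 * 0.903 = 0.175182
RMP = 3.635e-04

3.635e-04


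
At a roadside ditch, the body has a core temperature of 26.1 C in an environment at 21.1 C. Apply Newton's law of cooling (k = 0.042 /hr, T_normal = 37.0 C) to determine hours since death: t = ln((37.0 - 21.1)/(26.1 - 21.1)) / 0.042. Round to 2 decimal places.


Using Newton's law of cooling:
t = ln((T_normal - T_ambient) / (T_body - T_ambient)) / k
T_normal - T_ambient = 15.9
T_body - T_ambient = 5.0
Ratio = 3.18
ln(ratio) = 1.156881
t = 1.156881 / 0.042 = 27.54 hours

27.54


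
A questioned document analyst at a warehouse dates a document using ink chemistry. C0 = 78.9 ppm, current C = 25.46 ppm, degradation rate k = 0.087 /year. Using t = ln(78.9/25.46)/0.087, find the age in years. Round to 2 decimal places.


Document age estimation:
C0/C = 78.9 / 25.46 = 3.098979
ln(C0/C) = 1.131073
t = 1.131073 / 0.087 = 13.00 years

13.00


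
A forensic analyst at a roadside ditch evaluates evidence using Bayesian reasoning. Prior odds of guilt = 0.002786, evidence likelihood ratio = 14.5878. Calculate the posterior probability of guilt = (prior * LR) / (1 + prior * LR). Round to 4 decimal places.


Bayesian evidence evaluation:
Posterior odds = prior_odds * LR = 0.002786 * 14.5878 = 0.04064161
Posterior probability = posterior_odds / (1 + posterior_odds)
= 0.04064161 / (1 + 0.04064161)
= 0.04064161 / 1.04064161
= 0.0391

0.0391


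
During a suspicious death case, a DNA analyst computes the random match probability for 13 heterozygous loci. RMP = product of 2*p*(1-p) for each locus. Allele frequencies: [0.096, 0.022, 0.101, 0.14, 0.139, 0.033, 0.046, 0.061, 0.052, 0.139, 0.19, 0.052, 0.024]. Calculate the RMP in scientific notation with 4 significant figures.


Computing RMP for 13 loci:
Locus 1: 2 * 0.096 * 0.904 = 0.173568
Locus 2: 2 * 0.022 * 0.978 = 0.043032
Locus 3: 2 * 0.101 * 0.899 = 0.181598
Locus 4: 2 * 0.14 * 0.86 = 0.2408
Locus 5: 2 * 0.139 * 0.861 = 0.239358
Locus 6: 2 * 0.033 * 0.967 = 0.063822
Locus 7: 2 * 0.046 * 0.954 = 0.087768
Locus 8: 2 * 0.061 * 0.939 = 0.114558
Locus 9: 2 * 0.052 * 0.948 = 0.098592
Locus 10: 2 * 0.139 * 0.861 = 0.239358
Locus 11: 2 * 0.19 * 0.81 = 0.3078
Locus 12: 2 * 0.052 * 0.948 = 0.098592
Locus 13: 2 * 0.024 * 0.976 = 0.046848
RMP = 1.683e-12

1.683e-12


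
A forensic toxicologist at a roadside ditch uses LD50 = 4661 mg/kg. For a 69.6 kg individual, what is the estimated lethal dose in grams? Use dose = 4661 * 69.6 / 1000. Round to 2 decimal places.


Lethal dose calculation:
Lethal dose = LD50 * body_weight / 1000
= 4661 * 69.6 / 1000
= 324405.6 / 1000
= 324.41 g

324.41


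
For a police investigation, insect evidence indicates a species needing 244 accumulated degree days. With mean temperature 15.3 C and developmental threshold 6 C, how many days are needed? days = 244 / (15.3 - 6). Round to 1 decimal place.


Insect development time:
Effective temperature = avg_temp - T_base = 15.3 - 6 = 9.3 C
Days = ADD / effective_temp = 244 / 9.3 = 26.2 days

26.2


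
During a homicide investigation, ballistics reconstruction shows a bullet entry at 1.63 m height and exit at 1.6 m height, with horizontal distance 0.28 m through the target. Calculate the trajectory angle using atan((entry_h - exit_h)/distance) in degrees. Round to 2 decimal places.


Bullet trajectory angle:
Height difference = 1.63 - 1.6 = 0.03 m
angle = atan(0.03 / 0.28)
angle = atan(0.107143)
angle = 6.12 degrees

6.12


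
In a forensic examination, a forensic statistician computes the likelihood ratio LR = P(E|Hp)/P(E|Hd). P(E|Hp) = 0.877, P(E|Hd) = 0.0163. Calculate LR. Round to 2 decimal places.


Likelihood ratio calculation:
LR = P(E|Hp) / P(E|Hd)
LR = 0.877 / 0.0163
LR = 53.80

53.80


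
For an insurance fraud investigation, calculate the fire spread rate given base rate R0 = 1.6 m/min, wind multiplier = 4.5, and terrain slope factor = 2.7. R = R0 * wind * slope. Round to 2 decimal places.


Fire spread rate calculation:
R = R0 * wind_factor * slope_factor
= 1.6 * 4.5 * 2.7
= 7.2 * 2.7
= 19.44 m/min

19.44


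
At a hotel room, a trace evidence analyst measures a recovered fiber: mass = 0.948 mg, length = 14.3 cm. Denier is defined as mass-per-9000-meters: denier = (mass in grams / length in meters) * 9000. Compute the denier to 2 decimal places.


Denier calculation:
Mass in grams = 0.948 mg / 1000 = 0.000948 g
Length in meters = 14.3 cm / 100 = 0.143 m
Linear density = mass / length = 0.000948 / 0.143 = 0.00662937 g/m
Denier = (g/m) * 9000 = 0.00662937 * 9000 = 59.66

59.66


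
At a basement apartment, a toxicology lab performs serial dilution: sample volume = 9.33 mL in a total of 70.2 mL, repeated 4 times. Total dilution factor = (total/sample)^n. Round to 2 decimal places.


Dilution factor calculation:
Single dilution = V_total / V_sample = 70.2 / 9.33 ≈ 7.524116
Number of dilutions = 4
Total DF = (70.2 / 9.33)^4 (full precision, rounded at the end) = 3204.95

3204.95


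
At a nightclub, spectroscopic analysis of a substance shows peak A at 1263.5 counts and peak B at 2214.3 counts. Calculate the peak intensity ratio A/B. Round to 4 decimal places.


Spectral peak ratio:
Peak A = 1263.5 counts
Peak B = 2214.3 counts
Ratio = 1263.5 / 2214.3 = 0.5706

0.5706


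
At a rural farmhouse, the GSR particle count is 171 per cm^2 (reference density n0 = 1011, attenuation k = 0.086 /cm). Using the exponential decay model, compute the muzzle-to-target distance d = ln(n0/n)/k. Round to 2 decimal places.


GSR distance calculation:
n0/n = 1011 / 171 = 5.912281
ln(n0/n) = 1.777032
d = 1.777032 / 0.086 = 20.66 cm

20.66


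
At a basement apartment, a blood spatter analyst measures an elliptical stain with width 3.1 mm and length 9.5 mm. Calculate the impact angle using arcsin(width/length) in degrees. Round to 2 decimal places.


Blood spatter impact angle calculation:
width / length = 3.1 / 9.5 = 0.326316
angle = arcsin(0.326316)
angle = 19.05 degrees

19.05


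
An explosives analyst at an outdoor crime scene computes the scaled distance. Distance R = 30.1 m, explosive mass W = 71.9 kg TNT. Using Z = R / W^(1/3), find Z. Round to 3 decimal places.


Scaled distance calculation:
W^(1/3) = 71.9^(1/3) = 4.158241
Z = R / W^(1/3) = 30.1 / 4.158241
Z = 7.239 m/kg^(1/3)

7.239


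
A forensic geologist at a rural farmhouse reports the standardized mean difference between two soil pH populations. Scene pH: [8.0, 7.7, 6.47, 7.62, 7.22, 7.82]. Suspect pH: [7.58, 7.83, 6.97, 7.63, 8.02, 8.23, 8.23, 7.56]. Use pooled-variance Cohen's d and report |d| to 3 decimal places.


Pooled-variance Cohen's d for soil pH comparison:
Scene mean = 44.83 / 6 = 7.471667
Suspect mean = 62.05 / 8 = 7.75625
Scene sample variance s_s^2 = 0.308257
Suspect sample variance s_c^2 = 0.17537
Pooled variance = ((n_s-1)*s_s^2 + (n_c-1)*s_c^2) / (n_s + n_c - 2) = 0.230739
Pooled SD = sqrt(0.230739) = 0.480353
Mean difference = -0.284583
|d| = |-0.284583| / 0.480353 = 0.592

0.592


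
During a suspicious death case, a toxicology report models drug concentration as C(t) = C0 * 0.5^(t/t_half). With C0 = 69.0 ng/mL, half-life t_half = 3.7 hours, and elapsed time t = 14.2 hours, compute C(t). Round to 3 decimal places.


Drug concentration decay:
Number of half-lives = t / t_half = 14.2 / 3.7 = 3.837838
Decay factor = 0.5^3.837838 = 0.06993517
C(t) = 69.0 * 0.06993517 = 4.826 ng/mL

4.826


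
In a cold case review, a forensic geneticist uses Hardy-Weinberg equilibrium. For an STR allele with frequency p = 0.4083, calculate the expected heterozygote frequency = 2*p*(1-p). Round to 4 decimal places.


Hardy-Weinberg heterozygote frequency:
q = 1 - p = 1 - 0.4083 = 0.5917
2pq = 2 * 0.4083 * 0.5917 = 0.4832

0.4832


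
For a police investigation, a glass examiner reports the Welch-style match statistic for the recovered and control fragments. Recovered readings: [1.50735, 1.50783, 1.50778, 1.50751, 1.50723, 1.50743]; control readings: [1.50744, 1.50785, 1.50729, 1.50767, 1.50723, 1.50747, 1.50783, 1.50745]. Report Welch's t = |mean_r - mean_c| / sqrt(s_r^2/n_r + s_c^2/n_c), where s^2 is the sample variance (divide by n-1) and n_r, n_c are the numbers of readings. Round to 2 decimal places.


Welch's t-criterion for glass RI comparison:
Recovered mean = sum / n_r = 9.04513 / 6 = 1.5075217
Control mean = sum / n_c = 12.06023 / 8 = 1.5075288
Recovered sample variance s_r^2 = 5.69767e-08
Control sample variance s_c^2 = 5.39554e-08
Welch SE (unpooled) = sqrt(s_r^2/n_r + s_c^2/n_c) = sqrt(9.49611e-09 + 6.74442e-09) = sqrt(1.62405e-08) = 0.000127438
|mean_r - mean_c| = 7.08333e-06
t = 7.08333e-06 / 0.000127438 = 0.06

0.06


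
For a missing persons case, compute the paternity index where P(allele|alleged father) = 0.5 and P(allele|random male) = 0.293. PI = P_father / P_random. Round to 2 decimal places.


Paternity Index calculation:
PI = P(allele|father) / P(allele|random)
PI = 0.5 / 0.293
PI = 1.71

1.71


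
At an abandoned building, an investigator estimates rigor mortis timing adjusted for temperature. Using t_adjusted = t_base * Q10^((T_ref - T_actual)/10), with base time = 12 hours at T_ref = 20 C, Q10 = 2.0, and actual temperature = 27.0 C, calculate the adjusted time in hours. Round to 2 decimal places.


Rigor mortis time adjustment:
Exponent = (T_ref - T_actual) / 10 = (20 - 27.0) / 10 = -0.7
Q10 factor = 2.0^-0.7 = 0.61557
t_adjusted = 12 * 0.61557 = 7.39 hours

7.39


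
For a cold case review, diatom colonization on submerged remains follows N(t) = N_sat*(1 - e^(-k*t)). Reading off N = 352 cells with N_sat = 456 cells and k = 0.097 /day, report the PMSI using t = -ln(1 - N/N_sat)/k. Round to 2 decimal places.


PMSI from diatom colonization curve:
N / N_sat = 352 / 456 = 0.77193
1 - N/N_sat = 0.22807
ln(1 - N/N_sat) = -1.478103
t = -ln(1 - N/N_sat) / k = -(-1.478103) / 0.097 = 15.24 days

15.24


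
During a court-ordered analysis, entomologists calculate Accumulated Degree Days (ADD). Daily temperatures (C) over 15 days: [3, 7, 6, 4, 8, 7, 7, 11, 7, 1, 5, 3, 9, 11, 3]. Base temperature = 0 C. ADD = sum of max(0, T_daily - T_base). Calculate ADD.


Computing ADD day by day:
Day 1: max(0, 3 - 0) = 3
Day 2: max(0, 7 - 0) = 7
Day 3: max(0, 6 - 0) = 6
Day 4: max(0, 4 - 0) = 4
Day 5: max(0, 8 - 0) = 8
Day 6: max(0, 7 - 0) = 7
Day 7: max(0, 7 - 0) = 7
Day 8: max(0, 11 - 0) = 11
Day 9: max(0, 7 - 0) = 7
Day 10: max(0, 1 - 0) = 1
Day 11: max(0, 5 - 0) = 5
Day 12: max(0, 3 - 0) = 3
Day 13: max(0, 9 - 0) = 9
Day 14: max(0, 11 - 0) = 11
Day 15: max(0, 3 - 0) = 3
Total ADD = 92

92


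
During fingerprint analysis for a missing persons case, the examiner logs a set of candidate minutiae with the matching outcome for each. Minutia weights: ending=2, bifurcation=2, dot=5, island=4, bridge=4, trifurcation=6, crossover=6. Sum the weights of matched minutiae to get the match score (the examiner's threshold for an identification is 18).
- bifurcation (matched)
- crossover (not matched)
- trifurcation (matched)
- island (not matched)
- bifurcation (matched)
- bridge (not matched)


Weighted minutiae match score:
  bifurcation: matched, +2 (running total 2)
  crossover: not matched, +0
  trifurcation: matched, +6 (running total 8)
  island: not matched, +0
  bifurcation: matched, +2 (running total 10)
  bridge: not matched, +0
Total score = 10
Threshold = 18; verdict = inconclusive

10


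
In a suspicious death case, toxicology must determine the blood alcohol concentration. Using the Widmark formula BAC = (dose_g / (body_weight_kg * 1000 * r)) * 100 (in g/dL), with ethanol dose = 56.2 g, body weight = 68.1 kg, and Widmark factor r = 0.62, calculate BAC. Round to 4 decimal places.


Applying the Widmark formula:
BAC = (dose_g / (body_wt * 1000 * r)) * 100
Denominator = 68.1 * 1000 * 0.62 = 42222
BAC = (56.2 / 42222) * 100
BAC = 0.1331 g/dL

0.1331


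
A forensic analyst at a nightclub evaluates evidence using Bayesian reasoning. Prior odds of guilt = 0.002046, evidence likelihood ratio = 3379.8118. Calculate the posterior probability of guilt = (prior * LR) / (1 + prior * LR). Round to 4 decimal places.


Bayesian evidence evaluation:
Posterior odds = prior_odds * LR = 0.002046 * 3379.8118 = 6.915095
Posterior probability = posterior_odds / (1 + posterior_odds)
= 6.915095 / (1 + 6.915095)
= 6.915095 / 7.915095
= 0.8737

0.8737


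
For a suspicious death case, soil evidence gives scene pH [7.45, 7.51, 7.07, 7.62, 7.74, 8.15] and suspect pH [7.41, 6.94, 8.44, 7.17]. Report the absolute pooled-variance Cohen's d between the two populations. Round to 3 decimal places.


Pooled-variance Cohen's d for soil pH comparison:
Scene mean = 45.54 / 6 = 7.59
Suspect mean = 29.96 / 4 = 7.49
Scene sample variance s_s^2 = 0.12668
Suspect sample variance s_c^2 = 0.437933
Pooled variance = ((n_s-1)*s_s^2 + (n_c-1)*s_c^2) / (n_s + n_c - 2) = 0.2434
Pooled SD = sqrt(0.2434) = 0.493356
Mean difference = 0.1
|d| = |0.1| / 0.493356 = 0.203

0.203


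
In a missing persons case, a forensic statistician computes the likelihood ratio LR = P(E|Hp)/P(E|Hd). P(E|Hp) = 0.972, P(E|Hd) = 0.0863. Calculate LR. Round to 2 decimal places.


Likelihood ratio calculation:
LR = P(E|Hp) / P(E|Hd)
LR = 0.972 / 0.0863
LR = 11.26

11.26


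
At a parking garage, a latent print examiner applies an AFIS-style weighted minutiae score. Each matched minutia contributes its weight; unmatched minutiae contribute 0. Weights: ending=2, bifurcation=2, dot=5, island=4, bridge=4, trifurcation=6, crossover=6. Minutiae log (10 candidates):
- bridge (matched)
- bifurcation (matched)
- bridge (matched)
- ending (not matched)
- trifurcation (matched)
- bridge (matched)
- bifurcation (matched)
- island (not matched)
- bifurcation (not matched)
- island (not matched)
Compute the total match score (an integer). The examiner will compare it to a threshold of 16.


Weighted minutiae match score:
  bridge: matched, +4 (running total 4)
  bifurcation: matched, +2 (running total 6)
  bridge: matched, +4 (running total 10)
  ending: not matched, +0
  trifurcation: matched, +6 (running total 16)
  bridge: matched, +4 (running total 20)
  bifurcation: matched, +2 (running total 22)
  island: not matched, +0
  bifurcation: not matched, +0
  island: not matched, +0
Total score = 22
Threshold = 16; verdict = identification

22


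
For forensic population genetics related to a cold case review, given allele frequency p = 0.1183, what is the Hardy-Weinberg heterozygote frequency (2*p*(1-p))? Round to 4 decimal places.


Hardy-Weinberg heterozygote frequency:
q = 1 - p = 1 - 0.1183 = 0.8817
2pq = 2 * 0.1183 * 0.8817 = 0.2086

0.2086


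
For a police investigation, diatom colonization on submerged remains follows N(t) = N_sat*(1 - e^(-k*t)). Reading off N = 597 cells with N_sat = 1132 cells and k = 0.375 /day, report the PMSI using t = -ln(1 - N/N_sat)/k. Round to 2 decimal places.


PMSI from diatom colonization curve:
N / N_sat = 597 / 1132 = 0.527385
1 - N/N_sat = 0.472615
ln(1 - N/N_sat) = -0.749474
t = -ln(1 - N/N_sat) / k = -(-0.749474) / 0.375 = 2.00 days

2.00


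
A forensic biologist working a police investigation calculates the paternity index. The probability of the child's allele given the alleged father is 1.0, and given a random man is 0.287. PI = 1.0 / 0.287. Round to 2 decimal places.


Paternity Index calculation:
PI = P(allele|father) / P(allele|random)
PI = 1.0 / 0.287
PI = 3.48

3.48


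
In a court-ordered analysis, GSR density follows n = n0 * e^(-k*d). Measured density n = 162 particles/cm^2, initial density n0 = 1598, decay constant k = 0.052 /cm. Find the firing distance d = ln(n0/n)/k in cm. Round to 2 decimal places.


GSR distance calculation:
n0/n = 1598 / 162 = 9.864198
ln(n0/n) = 2.288912
d = 2.288912 / 0.052 = 44.02 cm

44.02


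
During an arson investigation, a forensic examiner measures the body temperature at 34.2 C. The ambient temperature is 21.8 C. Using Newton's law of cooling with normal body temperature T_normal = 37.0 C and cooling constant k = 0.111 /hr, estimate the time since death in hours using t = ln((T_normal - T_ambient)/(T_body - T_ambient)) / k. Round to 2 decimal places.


Using Newton's law of cooling:
t = ln((T_normal - T_ambient) / (T_body - T_ambient)) / k
T_normal - T_ambient = 15.2
T_body - T_ambient = 12.4
Ratio = 1.225806
ln(ratio) = 0.203599
t = 0.203599 / 0.111 = 1.83 hours

1.83


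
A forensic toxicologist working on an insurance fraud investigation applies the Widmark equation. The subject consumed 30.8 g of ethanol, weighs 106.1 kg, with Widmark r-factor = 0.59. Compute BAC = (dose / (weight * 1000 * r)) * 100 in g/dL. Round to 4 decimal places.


Applying the Widmark formula:
BAC = (dose_g / (body_wt * 1000 * r)) * 100
Denominator = 106.1 * 1000 * 0.59 = 62599
BAC = (30.8 / 62599) * 100
BAC = 0.0492 g/dL

0.0492


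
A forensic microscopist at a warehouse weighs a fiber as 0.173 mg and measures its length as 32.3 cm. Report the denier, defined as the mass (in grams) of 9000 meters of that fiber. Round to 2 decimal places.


Denier calculation:
Mass in grams = 0.173 mg / 1000 = 0.000173 g
Length in meters = 32.3 cm / 100 = 0.323 m
Linear density = mass / length = 0.000173 / 0.323 = 0.0005356 g/m
Denier = (g/m) * 9000 = 0.0005356 * 9000 = 4.82

4.82


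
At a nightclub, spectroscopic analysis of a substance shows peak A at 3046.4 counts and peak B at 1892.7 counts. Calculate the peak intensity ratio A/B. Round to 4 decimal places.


Spectral peak ratio:
Peak A = 3046.4 counts
Peak B = 1892.7 counts
Ratio = 3046.4 / 1892.7 = 1.6096

1.6096


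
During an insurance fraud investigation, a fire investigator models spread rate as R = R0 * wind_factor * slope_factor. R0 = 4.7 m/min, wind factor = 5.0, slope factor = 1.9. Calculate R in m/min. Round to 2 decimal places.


Fire spread rate calculation:
R = R0 * wind_factor * slope_factor
= 4.7 * 5.0 * 1.9
= 23.5 * 1.9
= 44.65 m/min

44.65


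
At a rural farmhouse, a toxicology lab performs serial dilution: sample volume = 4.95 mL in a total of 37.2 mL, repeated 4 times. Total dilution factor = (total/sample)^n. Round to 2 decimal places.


Dilution factor calculation:
Single dilution = V_total / V_sample = 37.2 / 4.95 ≈ 7.515152
Number of dilutions = 4
Total DF = (37.2 / 4.95)^4 (full precision, rounded at the end) = 3189.71

3189.71


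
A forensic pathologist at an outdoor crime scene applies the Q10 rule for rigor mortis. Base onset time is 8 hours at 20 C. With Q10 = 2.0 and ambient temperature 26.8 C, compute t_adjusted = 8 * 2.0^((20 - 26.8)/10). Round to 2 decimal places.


Rigor mortis time adjustment:
Exponent = (T_ref - T_actual) / 10 = (20 - 26.8) / 10 = -0.68
Q10 factor = 2.0^-0.68 = 0.62417
t_adjusted = 8 * 0.62417 = 4.99 hours

4.99


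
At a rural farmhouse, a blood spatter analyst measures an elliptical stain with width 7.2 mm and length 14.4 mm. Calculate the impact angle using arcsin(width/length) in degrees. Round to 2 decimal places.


Blood spatter impact angle calculation:
width / length = 7.2 / 14.4 = 0.5
angle = arcsin(0.5)
angle = 30.00 degrees

30.00


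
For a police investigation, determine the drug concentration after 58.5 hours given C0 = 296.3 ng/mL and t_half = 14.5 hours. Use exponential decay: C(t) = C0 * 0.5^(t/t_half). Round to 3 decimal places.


Drug concentration decay:
Number of half-lives = t / t_half = 58.5 / 14.5 = 4.034483
Decay factor = 0.5^4.034483 = 0.06102385
C(t) = 296.3 * 0.06102385 = 18.081 ng/mL

18.081


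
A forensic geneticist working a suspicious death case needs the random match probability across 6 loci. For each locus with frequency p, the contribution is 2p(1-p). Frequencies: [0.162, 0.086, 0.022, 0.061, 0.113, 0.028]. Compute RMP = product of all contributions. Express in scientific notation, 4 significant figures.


Computing RMP for 6 loci:
Locus 1: 2 * 0.162 * 0.838 = 0.271512
Locus 2: 2 * 0.086 * 0.914 = 0.157208
Locus 3: 2 * 0.022 * 0.978 = 0.043032
Locus 4: 2 * 0.061 * 0.939 = 0.114558
Locus 5: 2 * 0.113 * 0.887 = 0.200462
Locus 6: 2 * 0.028 * 0.972 = 0.054432
RMP = 2.296e-06

2.296e-06


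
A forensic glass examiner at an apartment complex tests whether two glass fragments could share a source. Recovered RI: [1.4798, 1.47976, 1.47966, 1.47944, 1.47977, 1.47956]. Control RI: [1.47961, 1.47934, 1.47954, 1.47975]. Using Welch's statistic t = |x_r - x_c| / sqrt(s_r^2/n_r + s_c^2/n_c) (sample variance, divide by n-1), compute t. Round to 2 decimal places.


Welch's t-criterion for glass RI comparison:
Recovered mean = sum / n_r = 8.87799 / 6 = 1.479665
Control mean = sum / n_c = 5.91824 / 4 = 1.47956
Recovered sample variance s_r^2 = 1.999e-08
Control sample variance s_c^2 = 2.91333e-08
Welch SE (unpooled) = sqrt(s_r^2/n_r + s_c^2/n_c) = sqrt(3.33167e-09 + 7.28333e-09) = sqrt(1.0615e-08) = 0.000103029
|mean_r - mean_c| = 0.000105
t = 0.000105 / 0.000103029 = 1.02

1.02


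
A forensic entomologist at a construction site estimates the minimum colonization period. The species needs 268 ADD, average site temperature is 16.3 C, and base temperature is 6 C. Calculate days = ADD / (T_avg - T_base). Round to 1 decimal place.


Insect development time:
Effective temperature = avg_temp - T_base = 16.3 - 6 = 10.3 C
Days = ADD / effective_temp = 268 / 10.3 = 26.0 days

26.0


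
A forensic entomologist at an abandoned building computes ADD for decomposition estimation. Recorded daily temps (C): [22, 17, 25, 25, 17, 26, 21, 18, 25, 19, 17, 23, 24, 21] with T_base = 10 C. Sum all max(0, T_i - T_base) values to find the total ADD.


Computing ADD day by day:
Day 1: max(0, 22 - 10) = 12
Day 2: max(0, 17 - 10) = 7
Day 3: max(0, 25 - 10) = 15
Day 4: max(0, 25 - 10) = 15
Day 5: max(0, 17 - 10) = 7
Day 6: max(0, 26 - 10) = 16
Day 7: max(0, 21 - 10) = 11
Day 8: max(0, 18 - 10) = 8
Day 9: max(0, 25 - 10) = 15
Day 10: max(0, 19 - 10) = 9
Day 11: max(0, 17 - 10) = 7
Day 12: max(0, 23 - 10) = 13
Day 13: max(0, 24 - 10) = 14
Day 14: max(0, 21 - 10) = 11
Total ADD = 160

160


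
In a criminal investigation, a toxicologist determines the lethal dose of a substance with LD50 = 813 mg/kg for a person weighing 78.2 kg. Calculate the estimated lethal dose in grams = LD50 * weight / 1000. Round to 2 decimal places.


Lethal dose calculation:
Lethal dose = LD50 * body_weight / 1000
= 813 * 78.2 / 1000
= 63576.6 / 1000
= 63.58 g

63.58


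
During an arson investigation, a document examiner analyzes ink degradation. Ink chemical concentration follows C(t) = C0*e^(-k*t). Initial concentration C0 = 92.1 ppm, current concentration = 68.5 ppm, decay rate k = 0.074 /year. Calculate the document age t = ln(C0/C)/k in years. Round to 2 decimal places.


Document age estimation:
C0/C = 92.1 / 68.5 = 1.344526
ln(C0/C) = 0.296042
t = 0.296042 / 0.074 = 4.00 years

4.00


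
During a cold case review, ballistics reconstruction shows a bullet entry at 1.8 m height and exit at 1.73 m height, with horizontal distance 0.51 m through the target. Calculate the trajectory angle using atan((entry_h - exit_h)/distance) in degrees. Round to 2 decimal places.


Bullet trajectory angle:
Height difference = 1.8 - 1.73 = 0.07 m
angle = atan(0.07 / 0.51)
angle = atan(0.137255)
angle = 7.82 degrees

7.82


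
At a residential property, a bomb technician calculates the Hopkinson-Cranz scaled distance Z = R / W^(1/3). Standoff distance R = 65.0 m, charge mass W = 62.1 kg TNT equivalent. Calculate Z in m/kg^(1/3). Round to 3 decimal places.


Scaled distance calculation:
W^(1/3) = 62.1^(1/3) = 3.960018
Z = R / W^(1/3) = 65.0 / 3.960018
Z = 16.414 m/kg^(1/3)

16.414


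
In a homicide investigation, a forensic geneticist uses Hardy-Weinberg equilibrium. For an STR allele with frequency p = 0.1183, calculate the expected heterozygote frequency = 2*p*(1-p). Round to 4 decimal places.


Hardy-Weinberg heterozygote frequency:
q = 1 - p = 1 - 0.1183 = 0.8817
2pq = 2 * 0.1183 * 0.8817 = 0.2086

0.2086


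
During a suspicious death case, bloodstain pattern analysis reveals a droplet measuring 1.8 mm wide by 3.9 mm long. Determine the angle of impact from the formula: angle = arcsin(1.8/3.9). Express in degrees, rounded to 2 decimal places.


Blood spatter impact angle calculation:
width / length = 1.8 / 3.9 = 0.461538
angle = arcsin(0.461538)
angle = 27.49 degrees

27.49


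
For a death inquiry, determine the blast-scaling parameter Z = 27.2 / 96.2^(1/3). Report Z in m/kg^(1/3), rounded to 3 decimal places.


Scaled distance calculation:
W^(1/3) = 96.2^(1/3) = 4.582035
Z = R / W^(1/3) = 27.2 / 4.582035
Z = 5.936 m/kg^(1/3)

5.936


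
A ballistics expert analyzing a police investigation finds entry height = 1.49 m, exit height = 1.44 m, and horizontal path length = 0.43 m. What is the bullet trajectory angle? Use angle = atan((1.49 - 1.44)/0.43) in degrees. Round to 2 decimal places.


Bullet trajectory angle:
Height difference = 1.49 - 1.44 = 0.05 m
angle = atan(0.05 / 0.43)
angle = atan(0.116279)
angle = 6.63 degrees

6.63


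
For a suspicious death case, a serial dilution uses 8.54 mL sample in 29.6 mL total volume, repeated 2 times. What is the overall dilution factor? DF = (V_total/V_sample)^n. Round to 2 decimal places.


Dilution factor calculation:
Single dilution = V_total / V_sample = 29.6 / 8.54 ≈ 3.466042
Number of dilutions = 2
Total DF = (29.6 / 8.54)^2 (full precision, rounded at the end) = 12.01

12.01


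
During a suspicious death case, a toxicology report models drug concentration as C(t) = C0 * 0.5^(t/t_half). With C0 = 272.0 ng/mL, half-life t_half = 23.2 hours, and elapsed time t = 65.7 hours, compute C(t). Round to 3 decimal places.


Drug concentration decay:
Number of half-lives = t / t_half = 65.7 / 23.2 = 2.831897
Decay factor = 0.5^2.831897 = 0.14044751
C(t) = 272.0 * 0.14044751 = 38.202 ng/mL

38.202


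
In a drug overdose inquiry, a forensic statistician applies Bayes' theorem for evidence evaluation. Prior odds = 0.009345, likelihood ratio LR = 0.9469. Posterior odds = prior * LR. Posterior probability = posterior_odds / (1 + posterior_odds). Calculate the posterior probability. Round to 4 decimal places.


Bayesian evidence evaluation:
Posterior odds = prior_odds * LR = 0.009345 * 0.9469 = 0.00884878
Posterior probability = posterior_odds / (1 + posterior_odds)
= 0.00884878 / (1 + 0.00884878)
= 0.00884878 / 1.00884878
= 0.0088

0.0088


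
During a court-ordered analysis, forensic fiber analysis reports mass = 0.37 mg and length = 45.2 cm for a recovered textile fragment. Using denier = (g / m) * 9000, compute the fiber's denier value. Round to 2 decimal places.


Denier calculation:
Mass in grams = 0.37 mg / 1000 = 0.00037 g
Length in meters = 45.2 cm / 100 = 0.452 m
Linear density = mass / length = 0.00037 / 0.452 = 0.00081858 g/m
Denier = (g/m) * 9000 = 0.00081858 * 9000 = 7.37

7.37
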